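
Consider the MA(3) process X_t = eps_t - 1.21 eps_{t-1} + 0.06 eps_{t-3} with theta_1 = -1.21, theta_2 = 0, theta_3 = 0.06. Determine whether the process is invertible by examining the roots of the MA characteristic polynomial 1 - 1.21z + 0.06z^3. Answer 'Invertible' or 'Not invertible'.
\text{Not invertible}

The MA(q) characteristic polynomial is P(z) = 1 - 1.21z + 0.06z^3.
Invertibility requires all roots to lie outside the unit circle, i.e. |z| > 1 for every root.
Degree 3: look for a simple real root z0 first, then factor out (1 - z/z0) and solve the remaining quadratic.
Testing z0 = 4: P(4) = 1 + (-1.21)(4) + (0)(4)^2 + (0.06)(4)^3
  = 1 + (-4.84) + (0) + (3.84) = 0.  So z_0 = 4 is a root, |z_0| = 4.
Divide out the factor (1 - 0.25 z) = (1 - z/z0) (since 1/z0 = 0.25):
  P(z) = (1 - 0.25 z)(1 + (-0.96) z + (-0.24) z^2)
  [check: z-coef -0.96 - (0.25) = -1.21; z^2-coef -0.24 - (0.25)(-0.96) = 0; z^3-coef -(0.25)(-0.24) = 0.06.]
Remaining roots from the quadratic factor 1 + (-0.96) z + (-0.24) z^2:
  Set 1 + (-0.96) z + (-0.24) z^2 = 0, i.e. a z^2 + b z + c = 0 with a = -0.24, b = -0.96, c = 1.
  Discriminant D = b^2 - 4ac = (-0.96)^2 - 4*(-0.24)*1 = 0.9216 - (-0.96) = 1.8816.
  D >= 0, so the roots are real: z = (-b +/- sqrt(D)) / (2a) = (0.96 +/- 1.371714) / (-0.48).
    z_1 = (0.96 + 1.371714) / (-0.48) = -4.8577,   |z_1| = 4.8577.
    z_2 = (0.96 - 1.371714) / (-0.48) = 0.8577,   |z_2| = 0.8577.
Moduli of all roots: 4.0000, 4.8577, 0.8577.
All moduli strictly greater than 1? No.
Verdict: Not invertible.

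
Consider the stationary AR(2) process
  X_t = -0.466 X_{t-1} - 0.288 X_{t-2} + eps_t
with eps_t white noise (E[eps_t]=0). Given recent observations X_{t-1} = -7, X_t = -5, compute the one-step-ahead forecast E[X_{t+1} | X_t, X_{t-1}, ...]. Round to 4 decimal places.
E[X_{t+1} \mid \mathcal F_t] = 4.3460

For an AR(p) model X_t = c + sum_i phi_i X_{t-i} + eps_t, the
one-step-ahead conditional mean is
  E[X_{t+1} | X_t, ...] = c + sum_i phi_i X_{t+1-i}.
Substitute known values:
  E[X_{t+1} | ...] = (-0.466) * (-5) + (-0.288) * (-7)
                   = 4.3460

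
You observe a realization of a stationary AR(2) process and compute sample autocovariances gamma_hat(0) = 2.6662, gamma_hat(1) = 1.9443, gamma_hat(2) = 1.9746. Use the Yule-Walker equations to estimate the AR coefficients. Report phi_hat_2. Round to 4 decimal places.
\hat\phi_{2} = 0.4460

The Yule-Walker equations for an AR(p) process read, in matrix form,
  Gamma_p phi = r_p,   with   (Gamma_p)_{ij} = gamma(|i - j|),
                       (r_p)_i = gamma(i),   i,j = 1..p.
Substitute the sample gammas (Toeplitz matrix and right-hand side of size 2):
  Gamma_p = [[2.6662, 1.9443], [1.9443, 2.6662]]
  r_p     = [1.9443, 1.9746]
Written out:
  2.6662 phi_1 + 1.9443 phi_2 = 1.9443
  1.9443 phi_1 + 2.6662 phi_2 = 1.9746
Solve by Cramer's rule:
  det = gamma(0)^2 - gamma(1)^2 = (2.6662)^2 - (1.9443)^2 = 7.10862244 - 3.78030249 = 3.32831995
  phi_hat_1 = [gamma(1) gamma(0) - gamma(1) gamma(2)] / det = [(1.9443)(2.6662) - (1.9443)(1.9746)] / 3.32831995 = 1.34467788 / 3.32831995 = 0.404
  phi_hat_2 = [gamma(0) gamma(2) - gamma(1)^2] / det = [(2.6662)(1.9746) - (1.9443)^2] / 3.32831995 = 1.48437603 / 3.32831995 = 0.446
So phi_hat = [0.4040, 0.4460].
Therefore phi_hat_2 = 0.4460.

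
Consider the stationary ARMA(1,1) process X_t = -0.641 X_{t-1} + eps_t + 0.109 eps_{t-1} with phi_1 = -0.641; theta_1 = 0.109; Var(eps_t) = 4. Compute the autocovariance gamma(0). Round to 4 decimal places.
\gamma(0) = 5.9217

Multiply the model equation by X_{t-k} and take expectations. With theta_0 = psi_0 = 1 and psi_j the MA(infinity) weights, this gives
  gamma(k) - sum_i phi_i gamma(k-i) = c_k,
  c_k = sigma^2 * sum_{j=k..q} theta_j psi_{j-k}   (c_k = 0 for k > q),
using gamma(-m) = gamma(m).
psi-weights needed (psi_j = theta_j + sum_i phi_i psi_{j-i}):
  psi_1 = theta_1 + phi_1 = 0.109 + (-0.641) = -0.532
Right-hand sides:
  c_0 = sigma^2 (1 + theta_1 psi_1) = 4 * (1 + (0.109)(-0.532)) = 4 * 0.942012 = 3.768048
  c_1 = sigma^2 theta_1 = 4 * (0.109) = 0.436
  c_2 = 0
Equations for k = 0 and k = 1 (AR order 1):
  gamma(0) = phi_1 gamma(1) + c_0
  gamma(1) = phi_1 gamma(0) + c_1
Substituting the second into the first: gamma(0) (1 - phi_1^2) = c_0 + phi_1 c_1, so
  gamma(0) = (c_0 + phi_1 c_1) / (1 - phi_1^2) = (3.768048 + (-0.641)(0.436)) / (1 - (-0.641)^2) = 3.488572 / 0.589119 = 5.921676.
Therefore gamma(0) = 5.9217 (to 4 decimal places).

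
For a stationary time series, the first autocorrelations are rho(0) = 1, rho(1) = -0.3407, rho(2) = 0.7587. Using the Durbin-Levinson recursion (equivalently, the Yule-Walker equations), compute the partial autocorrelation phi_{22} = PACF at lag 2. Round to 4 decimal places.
\phi_{22} = 0.7270

The PACF at lag k is phi_{kk}, the last component of the solution
to the Yule-Walker system G_k phi = r_k where
  (G_k)_{ij} = rho(|i - j|), (r_k)_i = rho(i), i,j = 1..k.
Equivalently, Durbin-Levinson gives phi_{kk} iteratively:
  phi_{11} = rho(1)
  phi_{kk} = [rho(k) - sum_{j=1..k-1} phi_{k-1,j} rho(k-j)]
            / [1 - sum_{j=1..k-1} phi_{k-1,j} rho(j)],
  phi_{k,j} = phi_{k-1,j} - phi_{kk} phi_{k-1,k-j},  j = 1..k-1.
Step k = 1:
  phi_11 = rho(1) = -0.3407.
Step k = 2:
  phi_22 = [rho(2) - phi_11 rho(1)] / [1 - phi_11 rho(1)] = [0.7587 - (-0.3407)(-0.3407)] / [1 - (-0.3407)(-0.3407)]
         = 0.64262351 / 0.88392351 = 0.727.
Therefore phi_{22} = 0.7270.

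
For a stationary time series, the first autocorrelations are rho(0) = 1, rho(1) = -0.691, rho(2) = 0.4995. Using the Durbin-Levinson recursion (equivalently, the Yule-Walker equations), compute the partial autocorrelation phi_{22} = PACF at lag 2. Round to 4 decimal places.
\phi_{22} = 0.0421

The PACF at lag k is phi_{kk}, the last component of the solution
to the Yule-Walker system G_k phi = r_k where
  (G_k)_{ij} = rho(|i - j|), (r_k)_i = rho(i), i,j = 1..k.
Equivalently, Durbin-Levinson gives phi_{kk} iteratively:
  phi_{11} = rho(1)
  phi_{kk} = [rho(k) - sum_{j=1..k-1} phi_{k-1,j} rho(k-j)]
            / [1 - sum_{j=1..k-1} phi_{k-1,j} rho(j)],
  phi_{k,j} = phi_{k-1,j} - phi_{kk} phi_{k-1,k-j},  j = 1..k-1.
Step k = 1:
  phi_11 = rho(1) = -0.691.
Step k = 2:
  phi_22 = [rho(2) - phi_11 rho(1)] / [1 - phi_11 rho(1)] = [0.4995 - (-0.691)(-0.691)] / [1 - (-0.691)(-0.691)]
         = 0.022019 / 0.522519 = 0.0421.
Therefore phi_{22} = 0.0421.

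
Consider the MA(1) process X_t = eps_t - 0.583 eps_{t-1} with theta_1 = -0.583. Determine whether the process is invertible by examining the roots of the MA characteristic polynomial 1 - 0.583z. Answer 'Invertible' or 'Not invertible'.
\text{Invertible}

The MA(q) characteristic polynomial is P(z) = 1 - 0.583z.
Invertibility requires all roots to lie outside the unit circle, i.e. |z| > 1 for every root.
This is linear in z: 1 + (-0.583) z = 0  =>  z = -1/(-0.583) = 1.715266,  |z| = 1.715266.
Moduli of all roots: 1.7153.
All moduli strictly greater than 1? Yes.
Verdict: Invertible.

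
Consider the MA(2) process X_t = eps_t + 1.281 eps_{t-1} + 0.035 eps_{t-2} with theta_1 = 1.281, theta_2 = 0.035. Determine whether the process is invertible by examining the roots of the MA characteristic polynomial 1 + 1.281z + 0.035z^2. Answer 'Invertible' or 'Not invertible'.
\text{Not invertible}

The MA(q) characteristic polynomial is P(z) = 1 + 1.281z + 0.035z^2.
Invertibility requires all roots to lie outside the unit circle, i.e. |z| > 1 for every root.
Set 1 + (1.281) z + (0.035) z^2 = 0, i.e. a z^2 + b z + c = 0 with a = 0.035, b = 1.281, c = 1.
Discriminant D = b^2 - 4ac = (1.281)^2 - 4*(0.035)*1 = 1.640961 - (0.14) = 1.500961.
D >= 0, so the roots are real: z = (-b +/- sqrt(D)) / (2a) = (-1.281 +/- 1.225137) / (0.07).
  z_1 = (-1.281 + 1.225137) / (0.07) = -0.798,   |z_1| = 0.798.
  z_2 = (-1.281 - 1.225137) / (0.07) = -35.802,   |z_2| = 35.802.
Moduli of all roots: 0.7980, 35.8020.
All moduli strictly greater than 1? No.
Verdict: Not invertible.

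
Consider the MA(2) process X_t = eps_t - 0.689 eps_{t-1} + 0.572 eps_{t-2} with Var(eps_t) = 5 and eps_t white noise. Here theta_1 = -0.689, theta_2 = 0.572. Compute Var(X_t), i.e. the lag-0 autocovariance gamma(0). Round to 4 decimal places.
\gamma(0) = 9.0095

For an MA(q) process X_t = eps_t + sum_i theta_i eps_{t-i} with
Var(eps_t) = sigma^2, the variance is
  gamma(0) = sigma^2 * (1 + sum_i theta_i^2).
  sum_i theta_i^2 = (-0.689)^2 + (0.572)^2 = 0.474721 + 0.327184 = 0.801905.
  gamma(0) = 5 * (1 + 0.801905) = 5 * 1.801905 = 9.009525, which rounds to 9.0095.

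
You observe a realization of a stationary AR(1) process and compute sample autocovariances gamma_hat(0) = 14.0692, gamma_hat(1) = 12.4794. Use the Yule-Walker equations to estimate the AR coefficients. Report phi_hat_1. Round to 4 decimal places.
\hat\phi_{1} = 0.8870

The Yule-Walker equations for an AR(p) process read, in matrix form,
  Gamma_p phi = r_p,   with   (Gamma_p)_{ij} = gamma(|i - j|),
                       (r_p)_i = gamma(i),   i,j = 1..p.
Substitute the sample gammas (Toeplitz matrix and right-hand side of size 1):
  Gamma_p = [[14.0692]]
  r_p     = [12.4794]
With p = 1 this is the single equation gamma(0) phi_1 = gamma(1):
  phi_hat_1 = gamma(1) / gamma(0) = 12.4794 / 14.0692 = 0.8870.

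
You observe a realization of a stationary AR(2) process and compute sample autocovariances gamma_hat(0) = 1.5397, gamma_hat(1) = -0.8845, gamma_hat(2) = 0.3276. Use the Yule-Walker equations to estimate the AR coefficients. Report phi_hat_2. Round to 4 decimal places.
\hat\phi_{2} = -0.1750

The Yule-Walker equations for an AR(p) process read, in matrix form,
  Gamma_p phi = r_p,   with   (Gamma_p)_{ij} = gamma(|i - j|),
                       (r_p)_i = gamma(i),   i,j = 1..p.
Substitute the sample gammas (Toeplitz matrix and right-hand side of size 2):
  Gamma_p = [[1.5397, -0.8845], [-0.8845, 1.5397]]
  r_p     = [-0.8845, 0.3276]
Written out:
  1.5397 phi_1 - 0.8845 phi_2 = -0.8845
  -0.8845 phi_1 + 1.5397 phi_2 = 0.3276
Solve by Cramer's rule:
  det = gamma(0)^2 - gamma(1)^2 = (1.5397)^2 - (-0.8845)^2 = 2.37067609 - 0.78234025 = 1.58833584
  phi_hat_1 = [gamma(1) gamma(0) - gamma(1) gamma(2)] / det = [(-0.8845)(1.5397) - (-0.8845)(0.3276)] / 1.58833584 = -1.07210245 / 1.58833584 = -0.675
  phi_hat_2 = [gamma(0) gamma(2) - gamma(1)^2] / det = [(1.5397)(0.3276) - (-0.8845)^2] / 1.58833584 = -0.27793453 / 1.58833584 = -0.175
So phi_hat = [-0.6750, -0.1750].
Therefore phi_hat_2 = -0.1750.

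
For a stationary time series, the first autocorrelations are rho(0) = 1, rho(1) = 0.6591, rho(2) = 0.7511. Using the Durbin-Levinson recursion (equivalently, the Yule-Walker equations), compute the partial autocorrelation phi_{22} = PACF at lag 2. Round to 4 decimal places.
\phi_{22} = 0.5599

The PACF at lag k is phi_{kk}, the last component of the solution
to the Yule-Walker system G_k phi = r_k where
  (G_k)_{ij} = rho(|i - j|), (r_k)_i = rho(i), i,j = 1..k.
Equivalently, Durbin-Levinson gives phi_{kk} iteratively:
  phi_{11} = rho(1)
  phi_{kk} = [rho(k) - sum_{j=1..k-1} phi_{k-1,j} rho(k-j)]
            / [1 - sum_{j=1..k-1} phi_{k-1,j} rho(j)],
  phi_{k,j} = phi_{k-1,j} - phi_{kk} phi_{k-1,k-j},  j = 1..k-1.
Step k = 1:
  phi_11 = rho(1) = 0.6591.
Step k = 2:
  phi_22 = [rho(2) - phi_11 rho(1)] / [1 - phi_11 rho(1)] = [0.7511 - (0.6591)(0.6591)] / [1 - (0.6591)(0.6591)]
         = 0.31668719 / 0.56558719 = 0.5599.
Therefore phi_{22} = 0.5599.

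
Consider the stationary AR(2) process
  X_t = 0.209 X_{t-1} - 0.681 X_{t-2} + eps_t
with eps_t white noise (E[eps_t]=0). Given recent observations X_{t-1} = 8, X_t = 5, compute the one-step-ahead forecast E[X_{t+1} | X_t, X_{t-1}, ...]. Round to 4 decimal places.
E[X_{t+1} \mid \mathcal F_t] = -4.4030

For an AR(p) model X_t = c + sum_i phi_i X_{t-i} + eps_t, the
one-step-ahead conditional mean is
  E[X_{t+1} | X_t, ...] = c + sum_i phi_i X_{t+1-i}.
Substitute known values:
  E[X_{t+1} | ...] = (0.209) * (5) + (-0.681) * (8)
                   = -4.4030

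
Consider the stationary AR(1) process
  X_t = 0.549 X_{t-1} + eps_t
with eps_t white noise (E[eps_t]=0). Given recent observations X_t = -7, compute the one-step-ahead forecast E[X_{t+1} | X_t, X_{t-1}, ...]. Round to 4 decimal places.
E[X_{t+1} \mid \mathcal F_t] = -3.8430

For an AR(p) model X_t = c + sum_i phi_i X_{t-i} + eps_t, the
one-step-ahead conditional mean is
  E[X_{t+1} | X_t, ...] = c + sum_i phi_i X_{t+1-i}.
Substitute known values:
  E[X_{t+1} | ...] = (0.549) * (-7)
                   = -3.8430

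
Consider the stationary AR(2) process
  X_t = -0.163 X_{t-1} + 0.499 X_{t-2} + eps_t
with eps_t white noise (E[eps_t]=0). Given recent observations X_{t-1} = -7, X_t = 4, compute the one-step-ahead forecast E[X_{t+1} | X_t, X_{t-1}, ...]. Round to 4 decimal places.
E[X_{t+1} \mid \mathcal F_t] = -4.1450

For an AR(p) model X_t = c + sum_i phi_i X_{t-i} + eps_t, the
one-step-ahead conditional mean is
  E[X_{t+1} | X_t, ...] = c + sum_i phi_i X_{t+1-i}.
Substitute known values:
  E[X_{t+1} | ...] = (-0.163) * (4) + (0.499) * (-7)
                   = -4.1450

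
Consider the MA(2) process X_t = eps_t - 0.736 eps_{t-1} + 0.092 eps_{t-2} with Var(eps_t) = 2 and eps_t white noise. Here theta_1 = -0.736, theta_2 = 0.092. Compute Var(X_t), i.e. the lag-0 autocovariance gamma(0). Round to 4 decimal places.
\gamma(0) = 3.1003

For an MA(q) process X_t = eps_t + sum_i theta_i eps_{t-i} with
Var(eps_t) = sigma^2, the variance is
  gamma(0) = sigma^2 * (1 + sum_i theta_i^2).
  sum_i theta_i^2 = (-0.736)^2 + (0.092)^2 = 0.541696 + 0.008464 = 0.55016.
  gamma(0) = 2 * (1 + 0.55016) = 2 * 1.55016 = 3.10032, which rounds to 3.1003.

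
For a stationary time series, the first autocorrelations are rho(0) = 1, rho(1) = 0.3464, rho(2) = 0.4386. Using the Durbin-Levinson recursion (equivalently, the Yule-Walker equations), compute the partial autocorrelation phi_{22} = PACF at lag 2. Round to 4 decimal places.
\phi_{22} = 0.3621

The PACF at lag k is phi_{kk}, the last component of the solution
to the Yule-Walker system G_k phi = r_k where
  (G_k)_{ij} = rho(|i - j|), (r_k)_i = rho(i), i,j = 1..k.
Equivalently, Durbin-Levinson gives phi_{kk} iteratively:
  phi_{11} = rho(1)
  phi_{kk} = [rho(k) - sum_{j=1..k-1} phi_{k-1,j} rho(k-j)]
            / [1 - sum_{j=1..k-1} phi_{k-1,j} rho(j)],
  phi_{k,j} = phi_{k-1,j} - phi_{kk} phi_{k-1,k-j},  j = 1..k-1.
Step k = 1:
  phi_11 = rho(1) = 0.3464.
Step k = 2:
  phi_22 = [rho(2) - phi_11 rho(1)] / [1 - phi_11 rho(1)] = [0.4386 - (0.3464)(0.3464)] / [1 - (0.3464)(0.3464)]
         = 0.31860704 / 0.88000704 = 0.3621.
Therefore phi_{22} = 0.3621.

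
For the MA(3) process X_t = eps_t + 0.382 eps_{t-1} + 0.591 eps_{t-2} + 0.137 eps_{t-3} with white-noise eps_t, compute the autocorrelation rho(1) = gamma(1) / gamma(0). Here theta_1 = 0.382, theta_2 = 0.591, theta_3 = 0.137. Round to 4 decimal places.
\rho(1) = 0.4549

For an MA(q) process with theta_0 = 1, the autocovariance is
  gamma(k) = sigma^2 * sum_{i=0..q-k} theta_i * theta_{i+k},
and rho(k) = gamma(k) / gamma(0). Sigma^2 cancels.
  numerator   = (1)*(0.382) + (0.382)*(0.591) + (0.591)*(0.137) = 0.688729.
  denominator = (1)^2 + (0.382)^2 + (0.591)^2 + (0.137)^2 = 1.513974.
  rho(1) = 0.688729 / 1.513974 = 0.4549.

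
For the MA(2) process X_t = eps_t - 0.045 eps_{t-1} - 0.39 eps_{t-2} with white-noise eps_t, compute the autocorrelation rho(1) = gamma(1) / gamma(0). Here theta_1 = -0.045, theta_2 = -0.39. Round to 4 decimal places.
\rho(1) = -0.0238

For an MA(q) process with theta_0 = 1, the autocovariance is
  gamma(k) = sigma^2 * sum_{i=0..q-k} theta_i * theta_{i+k},
and rho(k) = gamma(k) / gamma(0). Sigma^2 cancels.
  numerator   = (1)*(-0.045) + (-0.045)*(-0.39) = -0.02745.
  denominator = (1)^2 + (-0.045)^2 + (-0.39)^2 = 1.154125.
  rho(1) = -0.02745 / 1.154125 = -0.0238.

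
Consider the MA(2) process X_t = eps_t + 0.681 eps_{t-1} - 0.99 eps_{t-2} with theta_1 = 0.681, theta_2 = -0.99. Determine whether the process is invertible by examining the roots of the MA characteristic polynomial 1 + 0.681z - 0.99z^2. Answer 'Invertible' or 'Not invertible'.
\text{Not invertible}

The MA(q) characteristic polynomial is P(z) = 1 + 0.681z - 0.99z^2.
Invertibility requires all roots to lie outside the unit circle, i.e. |z| > 1 for every root.
Set 1 + (0.681) z + (-0.99) z^2 = 0, i.e. a z^2 + b z + c = 0 with a = -0.99, b = 0.681, c = 1.
Discriminant D = b^2 - 4ac = (0.681)^2 - 4*(-0.99)*1 = 0.463761 - (-3.96) = 4.423761.
D >= 0, so the roots are real: z = (-b +/- sqrt(D)) / (2a) = (-0.681 +/- 2.103274) / (-1.98).
  z_1 = (-0.681 + 2.103274) / (-1.98) = -0.7183,   |z_1| = 0.7183.
  z_2 = (-0.681 - 2.103274) / (-1.98) = 1.4062,   |z_2| = 1.4062.
Moduli of all roots: 0.7183, 1.4062.
All moduli strictly greater than 1? No.
Verdict: Not invertible.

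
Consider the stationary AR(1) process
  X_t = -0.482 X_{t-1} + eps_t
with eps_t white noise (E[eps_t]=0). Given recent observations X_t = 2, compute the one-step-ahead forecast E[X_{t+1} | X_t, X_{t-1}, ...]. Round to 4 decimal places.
E[X_{t+1} \mid \mathcal F_t] = -0.9640

For an AR(p) model X_t = c + sum_i phi_i X_{t-i} + eps_t, the
one-step-ahead conditional mean is
  E[X_{t+1} | X_t, ...] = c + sum_i phi_i X_{t+1-i}.
Substitute known values:
  E[X_{t+1} | ...] = (-0.482) * (2)
                   = -0.9640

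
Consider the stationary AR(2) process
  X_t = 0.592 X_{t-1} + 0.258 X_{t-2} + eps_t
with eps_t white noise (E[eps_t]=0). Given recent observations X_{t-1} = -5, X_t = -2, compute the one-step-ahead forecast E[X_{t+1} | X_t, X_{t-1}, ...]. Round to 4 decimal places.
E[X_{t+1} \mid \mathcal F_t] = -2.4740

For an AR(p) model X_t = c + sum_i phi_i X_{t-i} + eps_t, the
one-step-ahead conditional mean is
  E[X_{t+1} | X_t, ...] = c + sum_i phi_i X_{t+1-i}.
Substitute known values:
  E[X_{t+1} | ...] = (0.592) * (-2) + (0.258) * (-5)
                   = -2.4740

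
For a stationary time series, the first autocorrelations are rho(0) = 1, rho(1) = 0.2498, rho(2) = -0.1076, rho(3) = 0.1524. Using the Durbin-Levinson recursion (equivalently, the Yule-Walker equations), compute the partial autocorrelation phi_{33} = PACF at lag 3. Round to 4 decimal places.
\phi_{33} = 0.2530

The PACF at lag k is phi_{kk}, the last component of the solution
to the Yule-Walker system G_k phi = r_k where
  (G_k)_{ij} = rho(|i - j|), (r_k)_i = rho(i), i,j = 1..k.
Equivalently, Durbin-Levinson gives phi_{kk} iteratively:
  phi_{11} = rho(1)
  phi_{kk} = [rho(k) - sum_{j=1..k-1} phi_{k-1,j} rho(k-j)]
            / [1 - sum_{j=1..k-1} phi_{k-1,j} rho(j)],
  phi_{k,j} = phi_{k-1,j} - phi_{kk} phi_{k-1,k-j},  j = 1..k-1.
Step k = 1:
  phi_11 = rho(1) = 0.2498.
Step k = 2:
  phi_22 = [rho(2) - phi_11 rho(1)] / [1 - phi_11 rho(1)] = [-0.1076 - (0.2498)(0.2498)] / [1 - (0.2498)(0.2498)]
         = -0.17000004 / 0.93759996 = -0.181314.
  Update: phi_21 = phi_11 - phi_22 phi_11 = 0.2498 - (-0.181314)(0.2498) = 0.295092.
Step k = 3:
  phi_33 = [rho(3) - phi_21 rho(2) - phi_22 rho(1)] / [1 - phi_21 rho(1) - phi_22 rho(2)]
    numerator   = 0.1524 - (0.295092)(-0.1076) - (-0.181314)(0.2498) = 0.22944417
    denominator = 1 - (0.295092)(0.2498) - (-0.181314)(-0.1076) = 0.90677657
  phi_33 = 0.22944417 / 0.90677657 = 0.253.
Therefore phi_{33} = 0.2530.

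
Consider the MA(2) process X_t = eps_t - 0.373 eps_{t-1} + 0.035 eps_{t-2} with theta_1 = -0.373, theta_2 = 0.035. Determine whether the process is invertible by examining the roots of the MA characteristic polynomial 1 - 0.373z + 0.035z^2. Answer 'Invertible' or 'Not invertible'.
\text{Invertible}

The MA(q) characteristic polynomial is P(z) = 1 - 0.373z + 0.035z^2.
Invertibility requires all roots to lie outside the unit circle, i.e. |z| > 1 for every root.
Set 1 + (-0.373) z + (0.035) z^2 = 0, i.e. a z^2 + b z + c = 0 with a = 0.035, b = -0.373, c = 1.
Discriminant D = b^2 - 4ac = (-0.373)^2 - 4*(0.035)*1 = 0.139129 - (0.14) = -0.000871.
D < 0, so the roots are the complex-conjugate pair z = (-b +/- i sqrt(-D)) / (2a) = 5.3286 +/- 0.4216i.
For a conjugate pair |z|^2 = z * conj(z) = (product of roots) = c/a = 1/(0.035) = 28.571429, so |z| = sqrt(28.571429) = 5.3452 for both roots.
Moduli of all roots: 5.3452, 5.3452.
All moduli strictly greater than 1? Yes.
Verdict: Invertible.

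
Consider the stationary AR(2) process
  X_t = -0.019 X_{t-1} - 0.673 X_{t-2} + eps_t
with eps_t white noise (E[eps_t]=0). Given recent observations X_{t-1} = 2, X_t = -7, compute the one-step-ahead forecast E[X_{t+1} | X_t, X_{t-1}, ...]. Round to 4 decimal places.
E[X_{t+1} \mid \mathcal F_t] = -1.2130

For an AR(p) model X_t = c + sum_i phi_i X_{t-i} + eps_t, the
one-step-ahead conditional mean is
  E[X_{t+1} | X_t, ...] = c + sum_i phi_i X_{t+1-i}.
Substitute known values:
  E[X_{t+1} | ...] = (-0.019) * (-7) + (-0.673) * (2)
                   = -1.2130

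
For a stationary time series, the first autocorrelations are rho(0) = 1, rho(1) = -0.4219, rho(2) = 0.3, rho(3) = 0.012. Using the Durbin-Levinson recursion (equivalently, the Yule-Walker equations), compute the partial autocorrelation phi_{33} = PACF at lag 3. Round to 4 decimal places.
\phi_{33} = 0.2269

The PACF at lag k is phi_{kk}, the last component of the solution
to the Yule-Walker system G_k phi = r_k where
  (G_k)_{ij} = rho(|i - j|), (r_k)_i = rho(i), i,j = 1..k.
Equivalently, Durbin-Levinson gives phi_{kk} iteratively:
  phi_{11} = rho(1)
  phi_{kk} = [rho(k) - sum_{j=1..k-1} phi_{k-1,j} rho(k-j)]
            / [1 - sum_{j=1..k-1} phi_{k-1,j} rho(j)],
  phi_{k,j} = phi_{k-1,j} - phi_{kk} phi_{k-1,k-j},  j = 1..k-1.
Step k = 1:
  phi_11 = rho(1) = -0.4219.
Step k = 2:
  phi_22 = [rho(2) - phi_11 rho(1)] / [1 - phi_11 rho(1)] = [0.3 - (-0.4219)(-0.4219)] / [1 - (-0.4219)(-0.4219)]
         = 0.12200039 / 0.82200039 = 0.148419.
  Update: phi_21 = phi_11 - phi_22 phi_11 = -0.4219 - (0.148419)(-0.4219) = -0.359282.
Step k = 3:
  phi_33 = [rho(3) - phi_21 rho(2) - phi_22 rho(1)] / [1 - phi_21 rho(1) - phi_22 rho(2)]
    numerator   = 0.012 - (-0.359282)(0.3) - (0.148419)(-0.4219) = 0.18240255
    denominator = 1 - (-0.359282)(-0.4219) - (0.148419)(0.3) = 0.80389323
  phi_33 = 0.18240255 / 0.80389323 = 0.2269.
Therefore phi_{33} = 0.2269.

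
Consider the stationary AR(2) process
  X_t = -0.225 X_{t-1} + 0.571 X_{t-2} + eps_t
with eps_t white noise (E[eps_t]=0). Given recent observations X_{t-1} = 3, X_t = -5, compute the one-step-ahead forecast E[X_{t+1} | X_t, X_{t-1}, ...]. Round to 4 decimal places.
E[X_{t+1} \mid \mathcal F_t] = 2.8380

For an AR(p) model X_t = c + sum_i phi_i X_{t-i} + eps_t, the
one-step-ahead conditional mean is
  E[X_{t+1} | X_t, ...] = c + sum_i phi_i X_{t+1-i}.
Substitute known values:
  E[X_{t+1} | ...] = (-0.225) * (-5) + (0.571) * (3)
                   = 2.8380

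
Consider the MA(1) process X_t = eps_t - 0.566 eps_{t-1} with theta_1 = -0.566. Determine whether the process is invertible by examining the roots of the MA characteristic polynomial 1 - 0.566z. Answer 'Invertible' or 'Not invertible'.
\text{Invertible}

The MA(q) characteristic polynomial is P(z) = 1 - 0.566z.
Invertibility requires all roots to lie outside the unit circle, i.e. |z| > 1 for every root.
This is linear in z: 1 + (-0.566) z = 0  =>  z = -1/(-0.566) = 1.766784,  |z| = 1.766784.
Moduli of all roots: 1.7668.
All moduli strictly greater than 1? Yes.
Verdict: Invertible.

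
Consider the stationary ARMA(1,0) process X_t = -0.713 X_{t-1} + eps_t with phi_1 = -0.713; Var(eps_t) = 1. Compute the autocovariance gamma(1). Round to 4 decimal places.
\gamma(1) = -1.4503

Multiply the model equation by X_{t-k} and take expectations. With theta_0 = psi_0 = 1 and psi_j the MA(infinity) weights, this gives
  gamma(k) - sum_i phi_i gamma(k-i) = c_k,
  c_k = sigma^2 * sum_{j=k..q} theta_j psi_{j-k}   (c_k = 0 for k > q),
using gamma(-m) = gamma(m).
Pure AR (q = 0): c_0 = sigma^2 = 1, c_k = 0 for k >= 1.
Equations for k = 0 and k = 1 (AR order 1):
  gamma(0) = phi_1 gamma(1) + c_0
  gamma(1) = phi_1 gamma(0) + c_1
Substituting the second into the first: gamma(0) (1 - phi_1^2) = c_0 + phi_1 c_1, so
  gamma(0) = c_0 / (1 - phi_1^2) = 1 / (1 - (-0.713)^2) = 1 / 0.491631 = 2.034046.
  gamma(1) = phi_1 gamma(0) = (-0.713)(2.034046) = -1.450275.
Therefore gamma(1) = -1.4503 (to 4 decimal places).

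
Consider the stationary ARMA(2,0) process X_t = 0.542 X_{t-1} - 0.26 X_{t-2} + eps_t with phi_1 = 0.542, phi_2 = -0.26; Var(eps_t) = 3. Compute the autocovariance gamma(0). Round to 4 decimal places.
\gamma(0) = 3.9480

Multiply the model equation by X_{t-k} and take expectations. With theta_0 = psi_0 = 1 and psi_j the MA(infinity) weights, this gives
  gamma(k) - sum_i phi_i gamma(k-i) = c_k,
  c_k = sigma^2 * sum_{j=k..q} theta_j psi_{j-k}   (c_k = 0 for k > q),
using gamma(-m) = gamma(m).
Pure AR (q = 0): c_0 = sigma^2 = 3, c_k = 0 for k >= 1.
Equations for k = 0, 1, 2 (AR order 2, c_2 = 0):
  (E0) gamma(0) = phi_1 gamma(1) + phi_2 gamma(2) + c_0
  (E1) gamma(1) = phi_1 gamma(0) + phi_2 gamma(1) + c_1
  (E2) gamma(2) = phi_1 gamma(1) + phi_2 gamma(0)
From (E1): gamma(1) = A gamma(0) + B with
  A = phi_1 / (1 - phi_2) = 0.542 / 1.26 = 0.430159,   B = c_1 / (1 - phi_2) = 0 / 1.26 = 0.
Insert (E2) into (E0): gamma(0) (1 - phi_2^2) = phi_1 (1 + phi_2) gamma(1) + c_0.
  phi_1 (1 + phi_2) = (0.542)(0.74) = 0.40108,   1 - phi_2^2 = 0.9324.
Replace gamma(1) by A gamma(0) + B and collect gamma(0):
  gamma(0) [0.9324 - (0.40108)(0.430159)] = c_0 = 3
  gamma(0) * 0.759872 = 3
  gamma(0) = 3 / 0.759872 = 3.948034.
Therefore gamma(0) = 3.9480 (to 4 decimal places).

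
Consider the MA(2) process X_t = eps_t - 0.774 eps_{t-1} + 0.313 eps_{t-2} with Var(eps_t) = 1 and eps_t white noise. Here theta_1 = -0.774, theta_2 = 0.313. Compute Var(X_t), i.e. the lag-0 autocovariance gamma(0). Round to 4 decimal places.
\gamma(0) = 1.6970

For an MA(q) process X_t = eps_t + sum_i theta_i eps_{t-i} with
Var(eps_t) = sigma^2, the variance is
  gamma(0) = sigma^2 * (1 + sum_i theta_i^2).
  sum_i theta_i^2 = (-0.774)^2 + (0.313)^2 = 0.599076 + 0.097969 = 0.697045.
  gamma(0) = 1 * (1 + 0.697045) = 1 * 1.697045 = 1.697045, which rounds to 1.6970.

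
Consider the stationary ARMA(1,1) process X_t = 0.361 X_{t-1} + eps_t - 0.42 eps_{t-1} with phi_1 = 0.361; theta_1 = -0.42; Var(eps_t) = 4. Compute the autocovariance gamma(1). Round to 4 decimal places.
\gamma(1) = -0.2302

Multiply the model equation by X_{t-k} and take expectations. With theta_0 = psi_0 = 1 and psi_j the MA(infinity) weights, this gives
  gamma(k) - sum_i phi_i gamma(k-i) = c_k,
  c_k = sigma^2 * sum_{j=k..q} theta_j psi_{j-k}   (c_k = 0 for k > q),
using gamma(-m) = gamma(m).
psi-weights needed (psi_j = theta_j + sum_i phi_i psi_{j-i}):
  psi_1 = theta_1 + phi_1 = -0.42 + (0.361) = -0.059
Right-hand sides:
  c_0 = sigma^2 (1 + theta_1 psi_1) = 4 * (1 + (-0.42)(-0.059)) = 4 * 1.02478 = 4.09912
  c_1 = sigma^2 theta_1 = 4 * (-0.42) = -1.68
  c_2 = 0
Equations for k = 0 and k = 1 (AR order 1):
  gamma(0) = phi_1 gamma(1) + c_0
  gamma(1) = phi_1 gamma(0) + c_1
Substituting the second into the first: gamma(0) (1 - phi_1^2) = c_0 + phi_1 c_1, so
  gamma(0) = (c_0 + phi_1 c_1) / (1 - phi_1^2) = (4.09912 + (0.361)(-1.68)) / (1 - (0.361)^2) = 3.49264 / 0.869679 = 4.016011.
  gamma(1) = phi_1 gamma(0) + c_1 = (0.361)(4.016011) + (-1.68) = -0.23022.
Therefore gamma(1) = -0.2302 (to 4 decimal places).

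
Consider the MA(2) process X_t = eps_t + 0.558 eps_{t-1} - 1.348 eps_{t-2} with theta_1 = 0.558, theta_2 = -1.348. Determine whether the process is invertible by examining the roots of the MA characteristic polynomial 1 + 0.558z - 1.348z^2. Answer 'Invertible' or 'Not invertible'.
\text{Not invertible}

The MA(q) characteristic polynomial is P(z) = 1 + 0.558z - 1.348z^2.
Invertibility requires all roots to lie outside the unit circle, i.e. |z| > 1 for every root.
Set 1 + (0.558) z + (-1.348) z^2 = 0, i.e. a z^2 + b z + c = 0 with a = -1.348, b = 0.558, c = 1.
Discriminant D = b^2 - 4ac = (0.558)^2 - 4*(-1.348)*1 = 0.311364 - (-5.392) = 5.703364.
D >= 0, so the roots are real: z = (-b +/- sqrt(D)) / (2a) = (-0.558 +/- 2.388172) / (-2.696).
  z_1 = (-0.558 + 2.388172) / (-2.696) = -0.6788,   |z_1| = 0.6788.
  z_2 = (-0.558 - 2.388172) / (-2.696) = 1.0928,   |z_2| = 1.0928.
Moduli of all roots: 0.6788, 1.0928.
All moduli strictly greater than 1? No.
Verdict: Not invertible.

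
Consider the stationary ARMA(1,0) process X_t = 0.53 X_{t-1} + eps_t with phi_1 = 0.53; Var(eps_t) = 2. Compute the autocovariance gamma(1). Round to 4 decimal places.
\gamma(1) = 1.4741

Multiply the model equation by X_{t-k} and take expectations. With theta_0 = psi_0 = 1 and psi_j the MA(infinity) weights, this gives
  gamma(k) - sum_i phi_i gamma(k-i) = c_k,
  c_k = sigma^2 * sum_{j=k..q} theta_j psi_{j-k}   (c_k = 0 for k > q),
using gamma(-m) = gamma(m).
Pure AR (q = 0): c_0 = sigma^2 = 2, c_k = 0 for k >= 1.
Equations for k = 0 and k = 1 (AR order 1):
  gamma(0) = phi_1 gamma(1) + c_0
  gamma(1) = phi_1 gamma(0) + c_1
Substituting the second into the first: gamma(0) (1 - phi_1^2) = c_0 + phi_1 c_1, so
  gamma(0) = c_0 / (1 - phi_1^2) = 2 / (1 - (0.53)^2) = 2 / 0.7191 = 2.781254.
  gamma(1) = phi_1 gamma(0) = (0.53)(2.781254) = 1.474065.
Therefore gamma(1) = 1.4741 (to 4 decimal places).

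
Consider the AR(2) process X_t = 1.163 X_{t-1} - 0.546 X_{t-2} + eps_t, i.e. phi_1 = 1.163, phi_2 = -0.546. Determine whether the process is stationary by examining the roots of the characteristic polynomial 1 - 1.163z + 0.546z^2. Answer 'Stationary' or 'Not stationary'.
\text{Stationary}

The AR(p) characteristic polynomial is P(z) = 1 - 1.163z + 0.546z^2.
Stationarity requires all roots to lie outside the unit circle, i.e. |z| > 1 for every root.
Set 1 + (-1.163) z + (0.546) z^2 = 0, i.e. a z^2 + b z + c = 0 with a = 0.546, b = -1.163, c = 1.
Discriminant D = b^2 - 4ac = (-1.163)^2 - 4*(0.546)*1 = 1.352569 - (2.184) = -0.831431.
D < 0, so the roots are the complex-conjugate pair z = (-b +/- i sqrt(-D)) / (2a) = 1.065 +/- 0.835i.
For a conjugate pair |z|^2 = z * conj(z) = (product of roots) = c/a = 1/(0.546) = 1.831502, so |z| = sqrt(1.831502) = 1.3533 for both roots.
Moduli of all roots: 1.3533, 1.3533.
All moduli strictly greater than 1? Yes.
Verdict: Stationary.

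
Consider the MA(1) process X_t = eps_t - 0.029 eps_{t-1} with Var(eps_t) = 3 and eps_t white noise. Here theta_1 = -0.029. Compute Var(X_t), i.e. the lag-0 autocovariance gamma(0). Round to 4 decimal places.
\gamma(0) = 3.0025

For an MA(q) process X_t = eps_t + sum_i theta_i eps_{t-i} with
Var(eps_t) = sigma^2, the variance is
  gamma(0) = sigma^2 * (1 + sum_i theta_i^2).
  sum_i theta_i^2 = (-0.029)^2 = 0.000841.
  gamma(0) = 3 * (1 + 0.000841) = 3 * 1.000841 = 3.002523, which rounds to 3.0025.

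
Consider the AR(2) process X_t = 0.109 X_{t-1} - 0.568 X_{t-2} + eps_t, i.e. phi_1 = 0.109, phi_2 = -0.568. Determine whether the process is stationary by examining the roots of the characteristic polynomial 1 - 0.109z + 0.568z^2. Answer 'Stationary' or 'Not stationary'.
\text{Stationary}

The AR(p) characteristic polynomial is P(z) = 1 - 0.109z + 0.568z^2.
Stationarity requires all roots to lie outside the unit circle, i.e. |z| > 1 for every root.
Set 1 + (-0.109) z + (0.568) z^2 = 0, i.e. a z^2 + b z + c = 0 with a = 0.568, b = -0.109, c = 1.
Discriminant D = b^2 - 4ac = (-0.109)^2 - 4*(0.568)*1 = 0.011881 - (2.272) = -2.260119.
D < 0, so the roots are the complex-conjugate pair z = (-b +/- i sqrt(-D)) / (2a) = 0.096 +/- 1.3234i.
For a conjugate pair |z|^2 = z * conj(z) = (product of roots) = c/a = 1/(0.568) = 1.760563, so |z| = sqrt(1.760563) = 1.3269 for both roots.
Moduli of all roots: 1.3269, 1.3269.
All moduli strictly greater than 1? Yes.
Verdict: Stationary.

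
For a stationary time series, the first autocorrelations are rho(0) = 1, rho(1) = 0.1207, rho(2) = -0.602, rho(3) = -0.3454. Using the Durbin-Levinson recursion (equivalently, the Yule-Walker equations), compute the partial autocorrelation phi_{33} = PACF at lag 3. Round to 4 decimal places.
\phi_{33} = -0.2531

The PACF at lag k is phi_{kk}, the last component of the solution
to the Yule-Walker system G_k phi = r_k where
  (G_k)_{ij} = rho(|i - j|), (r_k)_i = rho(i), i,j = 1..k.
Equivalently, Durbin-Levinson gives phi_{kk} iteratively:
  phi_{11} = rho(1)
  phi_{kk} = [rho(k) - sum_{j=1..k-1} phi_{k-1,j} rho(k-j)]
            / [1 - sum_{j=1..k-1} phi_{k-1,j} rho(j)],
  phi_{k,j} = phi_{k-1,j} - phi_{kk} phi_{k-1,k-j},  j = 1..k-1.
Step k = 1:
  phi_11 = rho(1) = 0.1207.
Step k = 2:
  phi_22 = [rho(2) - phi_11 rho(1)] / [1 - phi_11 rho(1)] = [-0.602 - (0.1207)(0.1207)] / [1 - (0.1207)(0.1207)]
         = -0.61656849 / 0.98543151 = -0.625684.
  Update: phi_21 = phi_11 - phi_22 phi_11 = 0.1207 - (-0.625684)(0.1207) = 0.19622.
Step k = 3:
  phi_33 = [rho(3) - phi_21 rho(2) - phi_22 rho(1)] / [1 - phi_21 rho(1) - phi_22 rho(2)]
    numerator   = -0.3454 - (0.19622)(-0.602) - (-0.625684)(0.1207) = -0.15175551
    denominator = 1 - (0.19622)(0.1207) - (-0.625684)(-0.602) = 0.59965462
  phi_33 = -0.15175551 / 0.59965462 = -0.2531.
Therefore phi_{33} = -0.2531.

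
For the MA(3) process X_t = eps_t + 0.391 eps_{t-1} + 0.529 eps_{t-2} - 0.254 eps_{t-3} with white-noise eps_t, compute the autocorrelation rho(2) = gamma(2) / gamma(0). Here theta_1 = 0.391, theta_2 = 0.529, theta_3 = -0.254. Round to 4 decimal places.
\rho(2) = 0.2870

For an MA(q) process with theta_0 = 1, the autocovariance is
  gamma(k) = sigma^2 * sum_{i=0..q-k} theta_i * theta_{i+k},
and rho(k) = gamma(k) / gamma(0). Sigma^2 cancels.
  numerator   = (1)*(0.529) + (0.391)*(-0.254) = 0.429686.
  denominator = (1)^2 + (0.391)^2 + (0.529)^2 + (-0.254)^2 = 1.497238.
  rho(2) = 0.429686 / 1.497238 = 0.2870.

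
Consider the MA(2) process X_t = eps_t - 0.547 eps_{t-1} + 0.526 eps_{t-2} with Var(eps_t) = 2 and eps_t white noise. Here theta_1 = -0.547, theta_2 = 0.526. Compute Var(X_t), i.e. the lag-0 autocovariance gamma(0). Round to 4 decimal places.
\gamma(0) = 3.1518

For an MA(q) process X_t = eps_t + sum_i theta_i eps_{t-i} with
Var(eps_t) = sigma^2, the variance is
  gamma(0) = sigma^2 * (1 + sum_i theta_i^2).
  sum_i theta_i^2 = (-0.547)^2 + (0.526)^2 = 0.299209 + 0.276676 = 0.575885.
  gamma(0) = 2 * (1 + 0.575885) = 2 * 1.575885 = 3.15177, which rounds to 3.1518.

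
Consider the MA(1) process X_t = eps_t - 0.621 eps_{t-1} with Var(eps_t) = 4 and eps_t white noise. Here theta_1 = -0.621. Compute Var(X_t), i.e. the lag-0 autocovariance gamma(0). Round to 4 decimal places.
\gamma(0) = 5.5426

For an MA(q) process X_t = eps_t + sum_i theta_i eps_{t-i} with
Var(eps_t) = sigma^2, the variance is
  gamma(0) = sigma^2 * (1 + sum_i theta_i^2).
  sum_i theta_i^2 = (-0.621)^2 = 0.385641.
  gamma(0) = 4 * (1 + 0.385641) = 4 * 1.385641 = 5.542564, which rounds to 5.5426.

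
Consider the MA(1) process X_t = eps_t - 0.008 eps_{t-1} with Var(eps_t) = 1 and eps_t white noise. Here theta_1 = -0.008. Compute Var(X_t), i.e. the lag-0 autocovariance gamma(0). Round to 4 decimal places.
\gamma(0) = 1.0001

For an MA(q) process X_t = eps_t + sum_i theta_i eps_{t-i} with
Var(eps_t) = sigma^2, the variance is
  gamma(0) = sigma^2 * (1 + sum_i theta_i^2).
  sum_i theta_i^2 = (-0.008)^2 = 0.000064.
  gamma(0) = 1 * (1 + 0.000064) = 1 * 1.000064 = 1.000064, which rounds to 1.0001.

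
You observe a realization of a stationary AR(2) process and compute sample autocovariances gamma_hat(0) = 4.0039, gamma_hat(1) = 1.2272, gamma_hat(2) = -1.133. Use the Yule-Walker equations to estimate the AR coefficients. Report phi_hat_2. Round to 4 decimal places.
\hat\phi_{2} = -0.4160

The Yule-Walker equations for an AR(p) process read, in matrix form,
  Gamma_p phi = r_p,   with   (Gamma_p)_{ij} = gamma(|i - j|),
                       (r_p)_i = gamma(i),   i,j = 1..p.
Substitute the sample gammas (Toeplitz matrix and right-hand side of size 2):
  Gamma_p = [[4.0039, 1.2272], [1.2272, 4.0039]]
  r_p     = [1.2272, -1.133]
Written out:
  4.0039 phi_1 + 1.2272 phi_2 = 1.2272
  1.2272 phi_1 + 4.0039 phi_2 = -1.133
Solve by Cramer's rule:
  det = gamma(0)^2 - gamma(1)^2 = (4.0039)^2 - (1.2272)^2 = 16.03121521 - 1.50601984 = 14.52519537
  phi_hat_1 = [gamma(1) gamma(0) - gamma(1) gamma(2)] / det = [(1.2272)(4.0039) - (1.2272)(-1.133)] / 14.52519537 = 6.30400368 / 14.52519537 = 0.434
  phi_hat_2 = [gamma(0) gamma(2) - gamma(1)^2] / det = [(4.0039)(-1.133) - (1.2272)^2] / 14.52519537 = -6.04243854 / 14.52519537 = -0.416
So phi_hat = [0.4340, -0.4160].
Therefore phi_hat_2 = -0.4160.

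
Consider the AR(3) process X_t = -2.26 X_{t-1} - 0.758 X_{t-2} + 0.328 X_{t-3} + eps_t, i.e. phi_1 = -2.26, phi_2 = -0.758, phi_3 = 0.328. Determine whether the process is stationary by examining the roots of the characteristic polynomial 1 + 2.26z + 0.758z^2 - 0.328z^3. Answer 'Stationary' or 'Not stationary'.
\text{Not stationary}

The AR(p) characteristic polynomial is P(z) = 1 + 2.26z + 0.758z^2 - 0.328z^3.
Stationarity requires all roots to lie outside the unit circle, i.e. |z| > 1 for every root.
Degree 3: look for a simple real root z0 first, then factor out (1 - z/z0) and solve the remaining quadratic.
Testing z0 = -1.25: P(-1.25) = 1 + (2.26)(-1.25) + (0.758)(-1.25)^2 + (-0.328)(-1.25)^3
  = 1 + (-2.825) + (1.184375) + (0.640625) = 0.  So z_0 = -1.25 is a root, |z_0| = 1.25.
Divide out the factor (1 + 0.8 z) = (1 - z/z0) (since 1/z0 = -0.8):
  P(z) = (1 + 0.8 z)(1 + (1.46) z + (-0.41) z^2)
  [check: z-coef 1.46 - (-0.8) = 2.26; z^2-coef -0.41 - (-0.8)(1.46) = 0.758; z^3-coef -(-0.8)(-0.41) = -0.328.]
Remaining roots from the quadratic factor 1 + (1.46) z + (-0.41) z^2:
  Set 1 + (1.46) z + (-0.41) z^2 = 0, i.e. a z^2 + b z + c = 0 with a = -0.41, b = 1.46, c = 1.
  Discriminant D = b^2 - 4ac = (1.46)^2 - 4*(-0.41)*1 = 2.1316 - (-1.64) = 3.7716.
  D >= 0, so the roots are real: z = (-b +/- sqrt(D)) / (2a) = (-1.46 +/- 1.942061) / (-0.82).
    z_1 = (-1.46 + 1.942061) / (-0.82) = -0.5879,   |z_1| = 0.5879.
    z_2 = (-1.46 - 1.942061) / (-0.82) = 4.1489,   |z_2| = 4.1489.
Moduli of all roots: 1.2500, 0.5879, 4.1489.
All moduli strictly greater than 1? No.
Verdict: Not stationary.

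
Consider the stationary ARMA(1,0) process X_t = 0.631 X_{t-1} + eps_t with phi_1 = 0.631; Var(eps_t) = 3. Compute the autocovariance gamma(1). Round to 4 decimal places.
\gamma(1) = 3.1454

Multiply the model equation by X_{t-k} and take expectations. With theta_0 = psi_0 = 1 and psi_j the MA(infinity) weights, this gives
  gamma(k) - sum_i phi_i gamma(k-i) = c_k,
  c_k = sigma^2 * sum_{j=k..q} theta_j psi_{j-k}   (c_k = 0 for k > q),
using gamma(-m) = gamma(m).
Pure AR (q = 0): c_0 = sigma^2 = 3, c_k = 0 for k >= 1.
Equations for k = 0 and k = 1 (AR order 1):
  gamma(0) = phi_1 gamma(1) + c_0
  gamma(1) = phi_1 gamma(0) + c_1
Substituting the second into the first: gamma(0) (1 - phi_1^2) = c_0 + phi_1 c_1, so
  gamma(0) = c_0 / (1 - phi_1^2) = 3 / (1 - (0.631)^2) = 3 / 0.601839 = 4.984722.
  gamma(1) = phi_1 gamma(0) = (0.631)(4.984722) = 3.145359.
Therefore gamma(1) = 3.1454 (to 4 decimal places).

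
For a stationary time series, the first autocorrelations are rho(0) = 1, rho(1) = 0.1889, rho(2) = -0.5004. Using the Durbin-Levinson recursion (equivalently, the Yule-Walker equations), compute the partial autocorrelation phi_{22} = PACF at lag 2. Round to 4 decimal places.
\phi_{22} = -0.5559

The PACF at lag k is phi_{kk}, the last component of the solution
to the Yule-Walker system G_k phi = r_k where
  (G_k)_{ij} = rho(|i - j|), (r_k)_i = rho(i), i,j = 1..k.
Equivalently, Durbin-Levinson gives phi_{kk} iteratively:
  phi_{11} = rho(1)
  phi_{kk} = [rho(k) - sum_{j=1..k-1} phi_{k-1,j} rho(k-j)]
            / [1 - sum_{j=1..k-1} phi_{k-1,j} rho(j)],
  phi_{k,j} = phi_{k-1,j} - phi_{kk} phi_{k-1,k-j},  j = 1..k-1.
Step k = 1:
  phi_11 = rho(1) = 0.1889.
Step k = 2:
  phi_22 = [rho(2) - phi_11 rho(1)] / [1 - phi_11 rho(1)] = [-0.5004 - (0.1889)(0.1889)] / [1 - (0.1889)(0.1889)]
         = -0.53608321 / 0.96431679 = -0.5559.
Therefore phi_{22} = -0.5559.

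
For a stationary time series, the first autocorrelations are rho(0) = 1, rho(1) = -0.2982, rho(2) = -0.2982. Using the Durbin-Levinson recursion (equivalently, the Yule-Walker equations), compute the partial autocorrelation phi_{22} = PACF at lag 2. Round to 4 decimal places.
\phi_{22} = -0.4249

The PACF at lag k is phi_{kk}, the last component of the solution
to the Yule-Walker system G_k phi = r_k where
  (G_k)_{ij} = rho(|i - j|), (r_k)_i = rho(i), i,j = 1..k.
Equivalently, Durbin-Levinson gives phi_{kk} iteratively:
  phi_{11} = rho(1)
  phi_{kk} = [rho(k) - sum_{j=1..k-1} phi_{k-1,j} rho(k-j)]
            / [1 - sum_{j=1..k-1} phi_{k-1,j} rho(j)],
  phi_{k,j} = phi_{k-1,j} - phi_{kk} phi_{k-1,k-j},  j = 1..k-1.
Step k = 1:
  phi_11 = rho(1) = -0.2982.
Step k = 2:
  phi_22 = [rho(2) - phi_11 rho(1)] / [1 - phi_11 rho(1)] = [-0.2982 - (-0.2982)(-0.2982)] / [1 - (-0.2982)(-0.2982)]
         = -0.38712324 / 0.91107676 = -0.4249.
Therefore phi_{22} = -0.4249.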